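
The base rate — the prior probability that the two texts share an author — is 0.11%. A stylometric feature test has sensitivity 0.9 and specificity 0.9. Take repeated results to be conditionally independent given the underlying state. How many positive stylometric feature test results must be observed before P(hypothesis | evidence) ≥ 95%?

Prior odds: 0.0011 ÷ 0.9989 = 11/9989.
False-positive rate = 1 − 0.9 = 0.1; likelihood ratio of a positive = 0.9/0.1 = 9.
Target posterior odds = 0.95/0.05 = 19.
Require 9ⁿ ≥ 19 ÷ (11/9989) = 189791/11.
9⁴ = 6561 falls short of 189791/11 but 9⁵ = 59049 reaches it, so n = 5.

5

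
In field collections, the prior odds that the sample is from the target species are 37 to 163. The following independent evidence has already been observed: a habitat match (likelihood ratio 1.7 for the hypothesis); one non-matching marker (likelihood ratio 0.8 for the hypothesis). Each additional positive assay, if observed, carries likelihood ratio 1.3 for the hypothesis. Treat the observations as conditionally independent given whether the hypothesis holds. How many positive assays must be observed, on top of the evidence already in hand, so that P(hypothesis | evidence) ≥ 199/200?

Prior odds = 37/163.
Combined Bayes factor of the evidence already in hand = 1.7 × 0.8 = 1.36.
Odds after that evidence = (37/163) × 1.36 = 1258/4075.
Target odds = 0.995/0.005 = 199.
Need 1.3ⁿ ≥ 199 ÷ (1258/4075) = 810925/1258.
1.3²⁴ ≈542.801 falls short of 810925/1258 but 1.3²⁵ ≈705.641 reaches it, so n = 25.

25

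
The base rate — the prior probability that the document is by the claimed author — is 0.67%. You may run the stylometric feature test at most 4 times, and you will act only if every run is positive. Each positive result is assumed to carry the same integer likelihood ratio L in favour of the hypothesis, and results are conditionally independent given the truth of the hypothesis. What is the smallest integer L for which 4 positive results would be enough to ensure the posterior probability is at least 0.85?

6

Prior odds = 0.0067/0.9933 = 67/9933.
Target odds = 0.85/0.15 = 17/3.
Need L⁴ ≥ 17/3 ÷ (67/9933) = 56287/67.
5⁴ = 625 < 56287/67 ≤ 1296 = 6⁴, so L = 6.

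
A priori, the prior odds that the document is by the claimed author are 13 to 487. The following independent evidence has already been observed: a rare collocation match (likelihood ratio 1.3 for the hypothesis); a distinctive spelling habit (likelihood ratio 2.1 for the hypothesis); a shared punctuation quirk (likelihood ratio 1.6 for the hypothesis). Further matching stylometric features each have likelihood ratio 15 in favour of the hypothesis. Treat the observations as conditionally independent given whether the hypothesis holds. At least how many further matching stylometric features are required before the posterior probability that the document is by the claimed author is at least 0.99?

3

Prior odds = 13/487.
Combined Bayes factor of the evidence already in hand = 1.3 × 2.1 × 1.6 = 4.368.
Odds after that evidence = (13/487) × 4.368 = 7098/60875.
Target odds = 0.99/0.01 = 99.
Need 15ⁿ ≥ 99 ÷ (7098/60875) = 2008875/2366.
15² = 225 falls short of 2008875/2366 but 15³ = 3375 reaches it, so n = 3.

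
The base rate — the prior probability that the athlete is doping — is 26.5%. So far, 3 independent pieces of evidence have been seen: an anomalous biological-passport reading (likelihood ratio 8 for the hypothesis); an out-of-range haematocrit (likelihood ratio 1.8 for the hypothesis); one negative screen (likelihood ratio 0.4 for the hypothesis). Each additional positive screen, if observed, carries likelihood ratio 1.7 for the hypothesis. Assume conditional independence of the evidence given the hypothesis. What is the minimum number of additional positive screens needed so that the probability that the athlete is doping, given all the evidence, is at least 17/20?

Prior odds = 0.265/0.735 = 53/147.
Combined Bayes factor of the evidence already in hand = 8 × 1.8 × 0.4 = 5.76.
Odds after that evidence = (53/147) × 5.76 = 2544/1225.
Target odds = 0.85/0.15 = 17/3.
Need 1.7ⁿ ≥ 17/3 ÷ (2544/1225) = 20825/7632.
1.7¹ = 1.7 falls short of 20825/7632 but 1.7² = 2.89 reaches it, so n = 2.

2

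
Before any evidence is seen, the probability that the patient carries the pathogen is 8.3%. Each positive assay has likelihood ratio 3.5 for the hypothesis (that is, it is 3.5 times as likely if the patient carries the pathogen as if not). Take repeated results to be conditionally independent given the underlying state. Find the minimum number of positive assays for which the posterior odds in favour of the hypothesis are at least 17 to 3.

Prior odds: 0.083 ÷ 0.917 = 83/917.
Likelihood ratio per positive assay = 3.5.
Target odds = 17/3.
Need (83/917) × 3.5ⁿ ≥ 17/3, i.e. 3.5ⁿ ≥ 15589/249.
3.5³ = 42.875 falls short of 15589/249 but 3.5⁴ = 150.0625 reaches it, so n = 4.

4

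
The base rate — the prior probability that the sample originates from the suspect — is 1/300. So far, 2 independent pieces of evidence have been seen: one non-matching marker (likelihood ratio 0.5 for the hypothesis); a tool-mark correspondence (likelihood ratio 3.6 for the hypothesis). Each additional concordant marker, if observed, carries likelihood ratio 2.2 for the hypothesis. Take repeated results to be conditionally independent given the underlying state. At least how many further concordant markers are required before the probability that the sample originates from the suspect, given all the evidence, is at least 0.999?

Prior odds = (1/300)/(299/300) = 1/299.
Combined Bayes factor of the evidence already in hand = 0.5 × 3.6 = 1.8.
Odds after that evidence = (1/299) × 1.8 = 9/1495.
Target odds = 0.999/0.001 = 999.
Need 2.2ⁿ ≥ 999 ÷ (9/1495) = 165945.
2.2¹⁵ ≈136880 falls short of 165945 but 2.2¹⁶ ≈301136 reaches it, so n = 16.

16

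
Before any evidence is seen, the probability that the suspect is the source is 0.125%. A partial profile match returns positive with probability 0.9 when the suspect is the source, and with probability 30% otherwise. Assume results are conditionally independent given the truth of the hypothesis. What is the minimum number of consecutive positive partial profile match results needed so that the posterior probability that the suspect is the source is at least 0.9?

Prior odds: 0.00125 ÷ 0.99875 = 1/799.
Likelihood ratio of a positive result = 0.9/0.3 = 3.
Target odds: 0.9 ÷ 0.1 = 9.
Need (1/799) × 3ⁿ ≥ 9, i.e. 3ⁿ ≥ 7191.
3⁸ = 6561 falls short of 7191 but 3⁹ = 19683 reaches it, so n = 9.

9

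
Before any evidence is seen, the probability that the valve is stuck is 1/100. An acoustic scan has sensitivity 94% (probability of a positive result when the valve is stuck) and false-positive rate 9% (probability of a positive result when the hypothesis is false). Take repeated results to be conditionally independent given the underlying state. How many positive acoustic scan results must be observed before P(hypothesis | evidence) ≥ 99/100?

Prior odds = 0.01/0.99 = 1/99.
Likelihood ratio of a positive result = 0.94/0.09 = 94/9.
Target posterior odds = 0.99/0.01 = 99.
Need (1/99) × (94/9)ⁿ ≥ 99, i.e. (94/9)ⁿ ≥ 9801.
(94/9)³ = 830584/729 falls short of 9801 but (94/9)⁴ = 78074896/6561 reaches it, so n = 4.

4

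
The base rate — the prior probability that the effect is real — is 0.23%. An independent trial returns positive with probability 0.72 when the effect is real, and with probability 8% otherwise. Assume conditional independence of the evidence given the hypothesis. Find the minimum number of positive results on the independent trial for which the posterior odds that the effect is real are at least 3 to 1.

Prior odds: 0.0023 ÷ 0.9977 = 23/9977.
Likelihood ratio of a positive result = 0.72/0.08 = 9.
Target odds = 3.
Require 9ⁿ ≥ 3 ÷ (23/9977) = 29931/23.
9³ = 729 falls short of 29931/23 but 9⁴ = 6561 reaches it, so n = 4.

4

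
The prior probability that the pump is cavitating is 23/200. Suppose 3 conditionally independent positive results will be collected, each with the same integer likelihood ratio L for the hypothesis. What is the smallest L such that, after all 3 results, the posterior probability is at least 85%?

Prior odds = 0.115/0.885 = 23/177.
Target odds = 0.85/0.15 = 17/3.
Need L³ ≥ 17/3 ÷ (23/177) = 1003/23.
3³ = 27 < 1003/23 ≤ 64 = 4³, so L = 4.

4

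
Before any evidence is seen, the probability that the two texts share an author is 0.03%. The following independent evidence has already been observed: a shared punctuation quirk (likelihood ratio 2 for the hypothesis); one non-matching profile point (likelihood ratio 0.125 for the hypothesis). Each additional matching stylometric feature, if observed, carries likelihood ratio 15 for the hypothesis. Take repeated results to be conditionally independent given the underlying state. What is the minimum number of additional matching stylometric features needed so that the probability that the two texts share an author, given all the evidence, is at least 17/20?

5

Prior odds = 0.0003/0.9997 = 3/9997.
Combined Bayes factor of the evidence already in hand = 2 × 0.125 = 0.25.
Odds after that evidence = (3/9997) × 0.25 = 3/39988.
Target odds = 0.85/0.15 = 17/3.
Need 15ⁿ ≥ 17/3 ÷ (3/39988) = 679796/9.
15⁴ = 50625 falls short of 679796/9 but 15⁵ = 759375 reaches it, so n = 5.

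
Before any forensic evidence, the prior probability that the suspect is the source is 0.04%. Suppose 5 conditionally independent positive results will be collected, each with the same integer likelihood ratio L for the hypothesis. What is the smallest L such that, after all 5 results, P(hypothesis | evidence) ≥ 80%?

7

Prior odds = 0.0004/0.9996 = 1/2499.
Target odds = 0.8/0.2 = 4.
Need L⁵ ≥ 4 ÷ (1/2499) = 9996.
6⁵ = 7776 < 9996 ≤ 16807 = 7⁵, so L = 7.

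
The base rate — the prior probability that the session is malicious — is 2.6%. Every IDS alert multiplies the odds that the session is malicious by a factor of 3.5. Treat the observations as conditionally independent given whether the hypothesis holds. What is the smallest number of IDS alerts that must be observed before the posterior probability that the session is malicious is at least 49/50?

Prior odds = 0.026/0.974 = 13/487.
Likelihood ratio per IDS alert = 3.5.
Target posterior odds = 0.98/0.02 = 49.
Require 3.5ⁿ ≥ 49 ÷ (13/487) = 23863/13.
3.5⁵ = 525.21875 falls short of 23863/13 but 3.5⁶ = 1838.265625 reaches it, so n = 6.

6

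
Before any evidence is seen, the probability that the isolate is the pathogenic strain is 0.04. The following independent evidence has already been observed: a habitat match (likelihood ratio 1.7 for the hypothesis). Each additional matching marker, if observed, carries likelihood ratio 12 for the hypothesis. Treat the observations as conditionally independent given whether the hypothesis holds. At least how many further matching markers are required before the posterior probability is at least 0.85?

2

Prior odds = 0.04/0.96 = 1/24.
Bayes factor of the evidence already in hand = 1.7.
Odds after that evidence = (1/24) × 1.7 = 17/240.
Target odds = 0.85/0.15 = 17/3.
Need 12ⁿ ≥ 17/3 ÷ (17/240) = 80.
12¹ = 12 falls short of 80 but 12² = 144 reaches it, so n = 2.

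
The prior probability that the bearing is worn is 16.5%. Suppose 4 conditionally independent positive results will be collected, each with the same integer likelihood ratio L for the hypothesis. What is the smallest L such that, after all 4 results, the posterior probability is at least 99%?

Prior odds = 0.165/0.835 = 33/167.
Target odds = 0.99/0.01 = 99.
Need L⁴ ≥ 99 ÷ (33/167) = 501.
4⁴ = 256 < 501 ≤ 625 = 5⁴, so L = 5.

5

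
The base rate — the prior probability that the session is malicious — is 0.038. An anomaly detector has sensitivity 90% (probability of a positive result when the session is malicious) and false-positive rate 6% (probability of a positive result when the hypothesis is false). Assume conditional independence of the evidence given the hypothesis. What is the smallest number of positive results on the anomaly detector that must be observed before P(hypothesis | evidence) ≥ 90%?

Prior odds: 0.038 ÷ 0.962 = 19/481.
Likelihood ratio of a positive result = 0.9/0.06 = 15.
Target posterior odds = 0.9/0.1 = 9.
Require 15ⁿ ≥ 9 ÷ (19/481) = 4329/19.
15² = 225 falls short of 4329/19 but 15³ = 3375 reaches it, so n = 3.

3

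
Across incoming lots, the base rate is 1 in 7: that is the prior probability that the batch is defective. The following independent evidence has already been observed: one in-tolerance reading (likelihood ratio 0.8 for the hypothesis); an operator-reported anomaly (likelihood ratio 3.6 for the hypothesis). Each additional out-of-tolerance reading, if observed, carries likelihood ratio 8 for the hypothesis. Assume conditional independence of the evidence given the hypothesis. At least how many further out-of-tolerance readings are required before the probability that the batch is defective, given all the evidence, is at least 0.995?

Prior odds = (1/7)/(6/7) = 1/6.
Combined Bayes factor of the evidence already in hand = 0.8 × 3.6 = 2.88.
Odds after that evidence = (1/6) × 2.88 = 0.48.
Target odds = 0.995/0.005 = 199.
Need 8ⁿ ≥ 199 ÷ 0.48 = 4975/12.
8² = 64 falls short of 4975/12 but 8³ = 512 reaches it, so n = 3.

3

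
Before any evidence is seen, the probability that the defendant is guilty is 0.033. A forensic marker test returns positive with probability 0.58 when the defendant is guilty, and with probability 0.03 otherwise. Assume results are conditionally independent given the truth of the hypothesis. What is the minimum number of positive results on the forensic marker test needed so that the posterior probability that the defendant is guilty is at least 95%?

3

Prior odds: 0.033 ÷ 0.967 = 33/967.
Likelihood ratio of a positive result = 0.58/0.03 = 58/3.
Target posterior odds = 0.95/0.05 = 19.
Require (58/3)ⁿ ≥ 19 ÷ (33/967) = 18373/33.
(58/3)² = 3364/9 falls short of 18373/33 but (58/3)³ = 195112/27 reaches it, so n = 3.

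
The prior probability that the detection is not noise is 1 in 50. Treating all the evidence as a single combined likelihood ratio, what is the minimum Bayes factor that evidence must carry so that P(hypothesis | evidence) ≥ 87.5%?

Prior odds = 0.02/0.98 = 1/49.
Target odds = 0.875/0.125 = 7.
Required Bayes factor = 7 ÷ (1/49) = 343.

343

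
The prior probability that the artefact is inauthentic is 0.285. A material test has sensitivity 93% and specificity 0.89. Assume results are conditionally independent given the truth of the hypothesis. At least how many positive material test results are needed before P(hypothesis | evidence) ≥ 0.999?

4

Prior odds = 0.285/0.715 = 57/143.
False-positive rate = 1 − 0.89 = 0.11; likelihood ratio of a positive = 0.93/0.11 = 93/11.
Target posterior odds = 0.999/0.001 = 999.
Require (93/11)ⁿ ≥ 999 ÷ (57/143) = 47619/19.
(93/11)³ = 804357/1331 falls short of 47619/19 but (93/11)⁴ = 74805201/14641 reaches it, so n = 4.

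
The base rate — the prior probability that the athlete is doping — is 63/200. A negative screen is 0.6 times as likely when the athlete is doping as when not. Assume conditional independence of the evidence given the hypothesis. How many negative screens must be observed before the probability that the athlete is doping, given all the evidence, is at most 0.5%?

9

Prior odds = 0.315/0.685 = 63/137.
Likelihood ratio per negative screen = 0.6.
Target odds: 0.005 ÷ 0.995 = 1/199.
Need (63/137) × 0.6ⁿ ≤ 1/199, i.e. 0.6ⁿ ≤ 137/12537.
0.6⁸ = 6561/390625 is still above 137/12537 but 0.6⁹ = 19683/1953125 is at or below it, so n = 9.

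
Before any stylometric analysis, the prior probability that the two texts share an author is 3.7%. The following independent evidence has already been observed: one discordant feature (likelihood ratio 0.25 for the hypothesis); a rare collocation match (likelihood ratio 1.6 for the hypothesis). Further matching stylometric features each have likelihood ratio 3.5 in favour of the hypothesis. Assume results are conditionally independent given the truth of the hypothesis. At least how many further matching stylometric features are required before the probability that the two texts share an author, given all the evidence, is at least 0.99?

Prior odds = 0.037/0.963 = 37/963.
Combined Bayes factor of the evidence already in hand = 0.25 × 1.6 = 0.4.
Odds after that evidence = (37/963) × 0.4 = 74/4815.
Target odds = 0.99/0.01 = 99.
Need 3.5ⁿ ≥ 99 ÷ (74/4815) = 476685/74.
3.5⁷ = 823543/128 falls short of 476685/74 but 3.5⁸ = 5764801/256 reaches it, so n = 8.

8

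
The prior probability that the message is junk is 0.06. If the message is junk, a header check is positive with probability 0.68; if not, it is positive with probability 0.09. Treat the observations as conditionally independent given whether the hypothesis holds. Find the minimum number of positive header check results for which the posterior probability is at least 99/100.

Prior odds: 0.06 ÷ 0.94 = 3/47.
Likelihood ratio of a positive = 0.68/0.09 = 68/9.
Target odds: 0.99 ÷ 0.01 = 99.
Require (68/9)ⁿ ≥ 99 ÷ (3/47) = 1551.
(68/9)³ = 314432/729 falls short of 1551 but (68/9)⁴ = 21381376/6561 reaches it, so n = 4.

4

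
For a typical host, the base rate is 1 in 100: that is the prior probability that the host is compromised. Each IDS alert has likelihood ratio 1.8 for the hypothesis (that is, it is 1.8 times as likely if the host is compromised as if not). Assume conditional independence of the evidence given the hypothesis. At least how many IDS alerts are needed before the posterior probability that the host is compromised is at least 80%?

11

Prior odds = 0.01/0.99 = 1/99.
Likelihood ratio per IDS alert = 1.8.
Target posterior odds = 0.8/0.2 = 4.
Need (1/99) × 1.8ⁿ ≥ 4, i.e. 1.8ⁿ ≥ 396.
1.8¹⁰ ≈357.047 falls short of 396 but 1.8¹¹ ≈642.684 reaches it, so n = 11.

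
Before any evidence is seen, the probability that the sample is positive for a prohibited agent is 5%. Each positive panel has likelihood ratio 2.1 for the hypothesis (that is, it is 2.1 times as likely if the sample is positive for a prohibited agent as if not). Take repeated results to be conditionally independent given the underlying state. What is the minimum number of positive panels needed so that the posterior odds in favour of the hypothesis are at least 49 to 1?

Prior odds: 0.05 ÷ 0.95 = 1/19.
Likelihood ratio per positive panel = 2.1.
Target odds = 49.
Require 2.1ⁿ ≥ 49 ÷ (1/19) = 931.
2.1⁹ ≈794.28 falls short of 931 but 2.1¹⁰ ≈1667.99 reaches it, so n = 10.

10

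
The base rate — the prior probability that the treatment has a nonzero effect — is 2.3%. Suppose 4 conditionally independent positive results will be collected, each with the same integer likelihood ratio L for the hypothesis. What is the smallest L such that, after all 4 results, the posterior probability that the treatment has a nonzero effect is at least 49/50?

7

Prior odds = 0.023/0.977 = 23/977.
Target odds = 0.98/0.02 = 49.
Need L⁴ ≥ 49 ÷ (23/977) = 47873/23.
6⁴ = 1296 < 47873/23 ≤ 2401 = 7⁴, so L = 7.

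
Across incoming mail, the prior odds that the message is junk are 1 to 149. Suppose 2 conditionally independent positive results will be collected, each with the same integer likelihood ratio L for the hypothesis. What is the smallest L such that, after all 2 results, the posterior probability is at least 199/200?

173

Prior odds = 1/149.
Target odds = 0.995/0.005 = 199.
Need L² ≥ 199 ÷ (1/149) = 29651.
172² = 29584 < 29651 ≤ 29929 = 173², so L = 173.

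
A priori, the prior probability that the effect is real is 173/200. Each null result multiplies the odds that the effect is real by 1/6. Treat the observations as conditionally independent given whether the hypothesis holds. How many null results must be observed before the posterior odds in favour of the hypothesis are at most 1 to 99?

Prior odds = 0.865/0.135 = 173/27.
Likelihood ratio per null result = 1/6.
Target odds = 1/99.
Require (1/6)ⁿ ≤ 1/99 ÷ (173/27) = 3/1903.
(1/6)³ = 1/216 is still above 3/1903 but (1/6)⁴ = 1/1296 is at or below it, so n = 4.

4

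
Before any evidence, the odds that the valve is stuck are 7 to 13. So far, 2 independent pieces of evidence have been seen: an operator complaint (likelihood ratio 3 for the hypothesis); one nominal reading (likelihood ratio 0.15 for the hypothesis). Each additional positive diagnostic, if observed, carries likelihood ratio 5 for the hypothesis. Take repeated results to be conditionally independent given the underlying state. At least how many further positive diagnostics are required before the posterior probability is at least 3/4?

Prior odds = 7/13.
Combined Bayes factor of the evidence already in hand = 3 × 0.15 = 0.45.
Odds after that evidence = (7/13) × 0.45 = 63/260.
Target odds = 0.75/0.25 = 3.
Need 5ⁿ ≥ 3 ÷ (63/260) = 260/21.
5¹ = 5 falls short of 260/21 but 5² = 25 reaches it, so n = 2.

2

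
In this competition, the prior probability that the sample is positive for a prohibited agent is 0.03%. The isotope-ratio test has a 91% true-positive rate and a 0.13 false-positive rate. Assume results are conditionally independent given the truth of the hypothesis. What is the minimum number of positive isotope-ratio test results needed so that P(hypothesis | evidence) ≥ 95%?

6

Prior odds: 0.0003 ÷ 0.9997 = 3/9997.
Likelihood ratio of a positive result = 0.91/0.13 = 7.
Target posterior odds = 0.95/0.05 = 19.
Require 7ⁿ ≥ 19 ÷ (3/9997) = 189943/3.
7⁵ = 16807 falls short of 189943/3 but 7⁶ = 117649 reaches it, so n = 6.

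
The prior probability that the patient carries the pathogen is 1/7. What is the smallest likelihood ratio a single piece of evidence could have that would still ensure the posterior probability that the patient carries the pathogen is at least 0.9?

Prior odds = (1/7)/(6/7) = 1/6.
Target odds = 0.9/0.1 = 9.
Required Bayes factor = 9 ÷ (1/6) = 54.

54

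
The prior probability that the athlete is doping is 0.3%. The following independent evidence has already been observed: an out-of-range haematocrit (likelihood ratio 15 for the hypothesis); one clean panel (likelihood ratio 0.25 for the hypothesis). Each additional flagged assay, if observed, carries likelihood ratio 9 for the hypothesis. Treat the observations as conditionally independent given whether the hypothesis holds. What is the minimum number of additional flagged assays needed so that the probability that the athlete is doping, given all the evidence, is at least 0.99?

Prior odds = 0.003/0.997 = 3/997.
Combined Bayes factor of the evidence already in hand = 15 × 0.25 = 3.75.
Odds after that evidence = (3/997) × 3.75 = 45/3988.
Target odds = 0.99/0.01 = 99.
Need 9ⁿ ≥ 99 ÷ (45/3988) = 8773.6.
9⁴ = 6561 falls short of 8773.6 but 9⁵ = 59049 reaches it, so n = 5.

5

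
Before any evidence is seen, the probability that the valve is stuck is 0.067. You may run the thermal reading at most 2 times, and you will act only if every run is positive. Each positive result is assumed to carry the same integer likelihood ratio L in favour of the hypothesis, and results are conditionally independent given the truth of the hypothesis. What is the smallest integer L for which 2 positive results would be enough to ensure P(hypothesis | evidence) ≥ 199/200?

Prior odds = 0.067/0.933 = 67/933.
Target odds = 0.995/0.005 = 199.
Need L² ≥ 199 ÷ (67/933) = 185667/67.
52² = 2704 < 185667/67 ≤ 2809 = 53², so L = 53.

53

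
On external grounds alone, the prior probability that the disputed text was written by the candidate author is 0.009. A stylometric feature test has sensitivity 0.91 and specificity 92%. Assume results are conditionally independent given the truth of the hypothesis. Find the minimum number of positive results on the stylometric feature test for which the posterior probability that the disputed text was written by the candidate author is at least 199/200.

5

Prior odds = 0.009/0.991 = 9/991.
False-positive rate = 1 − 0.92 = 0.08; likelihood ratio of a positive = 0.91/0.08 = 11.375.
Target posterior odds = 0.995/0.005 = 199.
Require 11.375ⁿ ≥ 199 ÷ (9/991) = 197209/9.
11.375⁴ = 68574961/4096 falls short of 197209/9 but 11.375⁵ ≈190439 reaches it, so n = 5.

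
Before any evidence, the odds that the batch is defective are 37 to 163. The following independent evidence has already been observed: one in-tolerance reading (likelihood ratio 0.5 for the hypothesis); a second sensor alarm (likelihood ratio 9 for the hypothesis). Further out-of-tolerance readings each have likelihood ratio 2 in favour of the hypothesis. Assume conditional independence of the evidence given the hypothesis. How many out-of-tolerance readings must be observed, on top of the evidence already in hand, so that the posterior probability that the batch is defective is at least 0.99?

7

Prior odds = 37/163.
Combined Bayes factor of the evidence already in hand = 0.5 × 9 = 4.5.
Odds after that evidence = (37/163) × 4.5 = 333/326.
Target odds = 0.99/0.01 = 99.
Need 2ⁿ ≥ 99 ÷ (333/326) = 3586/37.
2⁶ = 64 falls short of 3586/37 but 2⁷ = 128 reaches it, so n = 7.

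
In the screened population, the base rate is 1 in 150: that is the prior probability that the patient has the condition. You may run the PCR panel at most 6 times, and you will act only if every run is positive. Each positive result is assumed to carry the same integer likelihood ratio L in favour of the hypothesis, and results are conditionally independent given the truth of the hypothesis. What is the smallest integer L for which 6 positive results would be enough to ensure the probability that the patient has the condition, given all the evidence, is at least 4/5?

Prior odds = (1/150)/(149/150) = 1/149.
Target odds = 0.8/0.2 = 4.
Need L⁶ ≥ 4 ÷ (1/149) = 596.
2⁶ = 64 < 596 ≤ 729 = 3⁶, so L = 3.

3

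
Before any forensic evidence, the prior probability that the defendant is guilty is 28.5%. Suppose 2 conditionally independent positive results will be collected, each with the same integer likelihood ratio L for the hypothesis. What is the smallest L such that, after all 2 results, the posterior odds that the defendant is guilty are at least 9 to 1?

5

Prior odds = 0.285/0.715 = 57/143.
Target odds = 9.
Need L² ≥ 9 ÷ (57/143) = 429/19.
4² = 16 < 429/19 ≤ 25 = 5², so L = 5.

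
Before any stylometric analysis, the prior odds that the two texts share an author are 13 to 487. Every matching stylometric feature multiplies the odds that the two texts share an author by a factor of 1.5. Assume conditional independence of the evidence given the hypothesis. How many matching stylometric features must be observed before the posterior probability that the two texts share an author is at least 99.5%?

Prior odds = 13/487.
Likelihood ratio per matching stylometric feature = 1.5.
Target odds: 0.995 ÷ 0.005 = 199.
Need (13/487) × 1.5ⁿ ≥ 199, i.e. 1.5ⁿ ≥ 96913/13.
1.5²¹ ≈4987.89 falls short of 96913/13 but 1.5²² ≈7481.83 reaches it, so n = 22.

22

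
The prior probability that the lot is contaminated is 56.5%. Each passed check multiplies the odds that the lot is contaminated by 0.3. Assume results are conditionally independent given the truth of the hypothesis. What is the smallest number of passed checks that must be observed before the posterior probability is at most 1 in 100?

Prior odds: 0.565 ÷ 0.435 = 113/87.
Likelihood ratio per passed check = 0.3.
Target posterior odds = 0.01/0.99 = 1/99.
Require 0.3ⁿ ≤ 1/99 ÷ (113/87) = 29/3729.
0.3⁴ = 0.0081 is still above 29/3729 but 0.3⁵ = 243/100000 is at or below it, so n = 5.

5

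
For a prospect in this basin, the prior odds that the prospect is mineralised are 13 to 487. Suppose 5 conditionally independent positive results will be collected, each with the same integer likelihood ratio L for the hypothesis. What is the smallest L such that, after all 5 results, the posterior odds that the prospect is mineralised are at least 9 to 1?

4

Prior odds = 13/487.
Target odds = 9.
Need L⁵ ≥ 9 ÷ (13/487) = 4383/13.
3⁵ = 243 < 4383/13 ≤ 1024 = 4⁵, so L = 4.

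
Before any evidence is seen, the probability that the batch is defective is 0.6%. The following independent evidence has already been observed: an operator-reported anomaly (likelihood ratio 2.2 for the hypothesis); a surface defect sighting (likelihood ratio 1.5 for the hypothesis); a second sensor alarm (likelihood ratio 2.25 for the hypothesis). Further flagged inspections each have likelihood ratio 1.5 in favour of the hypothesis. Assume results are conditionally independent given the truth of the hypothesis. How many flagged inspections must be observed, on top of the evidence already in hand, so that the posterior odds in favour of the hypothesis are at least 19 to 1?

15

Prior odds = 0.006/0.994 = 3/497.
Combined Bayes factor of the evidence already in hand = 2.2 × 1.5 × 2.25 = 7.425.
Odds after that evidence = (3/497) × 7.425 = 891/19880.
Target odds = 19.
Need 1.5ⁿ ≥ 19 ÷ (891/19880) = 377720/891.
1.5¹⁴ = 4782969/16384 falls short of 377720/891 but 1.5¹⁵ = 14348907/32768 reaches it, so n = 15.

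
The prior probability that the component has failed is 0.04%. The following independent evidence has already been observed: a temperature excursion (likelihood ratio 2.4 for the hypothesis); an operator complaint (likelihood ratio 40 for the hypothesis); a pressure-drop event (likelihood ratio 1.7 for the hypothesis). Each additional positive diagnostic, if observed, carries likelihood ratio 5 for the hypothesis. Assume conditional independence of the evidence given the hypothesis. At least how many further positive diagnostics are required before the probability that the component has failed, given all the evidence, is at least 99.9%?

Prior odds = 0.0004/0.9996 = 1/2499.
Combined Bayes factor of the evidence already in hand = 2.4 × 40 × 1.7 = 163.2.
Odds after that evidence = (1/2499) × 163.2 = 16/245.
Target odds = 0.999/0.001 = 999.
Need 5ⁿ ≥ 999 ÷ (16/245) = 15297.1875.
5⁵ = 3125 falls short of 15297.1875 but 5⁶ = 15625 reaches it, so n = 6.

6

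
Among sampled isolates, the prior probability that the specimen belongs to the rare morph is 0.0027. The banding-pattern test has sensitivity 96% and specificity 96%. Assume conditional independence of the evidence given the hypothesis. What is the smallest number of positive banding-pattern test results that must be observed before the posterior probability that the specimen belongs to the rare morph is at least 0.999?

Prior odds = 0.0027/0.9973 = 27/9973.
False-positive rate = 1 − 0.96 = 0.04; likelihood ratio of a positive = 0.96/0.04 = 24.
Target odds: 0.999 ÷ 0.001 = 999.
Require 24ⁿ ≥ 999 ÷ (27/9973) = 369001.
24⁴ = 331776 falls short of 369001 but 24⁵ = 7962624 reaches it, so n = 5.

5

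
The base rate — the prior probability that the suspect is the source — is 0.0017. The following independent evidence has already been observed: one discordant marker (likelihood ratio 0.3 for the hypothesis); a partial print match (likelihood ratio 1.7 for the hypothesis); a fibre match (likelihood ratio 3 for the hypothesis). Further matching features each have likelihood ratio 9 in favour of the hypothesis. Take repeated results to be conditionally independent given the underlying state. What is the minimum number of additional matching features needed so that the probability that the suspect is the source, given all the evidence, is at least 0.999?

Prior odds = 0.0017/0.9983 = 17/9983.
Combined Bayes factor of the evidence already in hand = 0.3 × 1.7 × 3 = 1.53.
Odds after that evidence = (17/9983) × 1.53 = 2601/998300.
Target odds = 0.999/0.001 = 999.
Need 9ⁿ ≥ 999 ÷ (2601/998300) = 110811300/289.
9⁵ = 59049 falls short of 110811300/289 but 9⁶ = 531441 reaches it, so n = 6.

6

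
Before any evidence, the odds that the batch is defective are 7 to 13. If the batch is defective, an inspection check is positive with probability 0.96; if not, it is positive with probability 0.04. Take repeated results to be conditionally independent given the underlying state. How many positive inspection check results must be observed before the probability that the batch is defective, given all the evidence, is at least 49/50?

2

Prior odds = 7/13.
Likelihood ratio of a positive = 0.96/0.04 = 24.
Target posterior odds = 0.98/0.02 = 49.
Require 24ⁿ ≥ 49 ÷ (7/13) = 91.
24¹ = 24 falls short of 91 but 24² = 576 reaches it, so n = 2.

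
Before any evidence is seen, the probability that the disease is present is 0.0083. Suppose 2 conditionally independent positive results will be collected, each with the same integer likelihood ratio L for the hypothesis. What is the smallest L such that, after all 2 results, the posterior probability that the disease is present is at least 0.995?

Prior odds = 0.0083/0.9917 = 83/9917.
Target odds = 0.995/0.005 = 199.
Need L² ≥ 199 ÷ (83/9917) = 1973483/83.
154² = 23716 < 1973483/83 ≤ 24025 = 155², so L = 155.

155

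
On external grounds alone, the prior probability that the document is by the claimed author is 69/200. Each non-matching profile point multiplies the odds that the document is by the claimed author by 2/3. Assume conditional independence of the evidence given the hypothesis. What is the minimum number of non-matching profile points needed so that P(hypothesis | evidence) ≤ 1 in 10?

Prior odds: 0.345 ÷ 0.655 = 69/131.
Likelihood ratio per non-matching profile point = 2/3.
Target posterior odds = 0.1/0.9 = 1/9.
Require (2/3)ⁿ ≤ 1/9 ÷ (69/131) = 131/621.
(2/3)³ = 8/27 is still above 131/621 but (2/3)⁴ = 16/81 is at or below it, so n = 4.

4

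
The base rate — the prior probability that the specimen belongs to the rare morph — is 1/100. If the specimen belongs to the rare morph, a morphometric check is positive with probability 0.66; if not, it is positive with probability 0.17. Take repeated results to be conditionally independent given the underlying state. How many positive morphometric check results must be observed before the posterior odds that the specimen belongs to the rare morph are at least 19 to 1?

6

Prior odds: 0.01 ÷ 0.99 = 1/99.
Likelihood ratio of a positive = 0.66/0.17 = 66/17.
Target odds = 19.
Require (66/17)ⁿ ≥ 19 ÷ (1/99) = 1881.
(66/17)⁵ ≈882.013 falls short of 1881 but (66/17)⁶ ≈3424.29 reaches it, so n = 6.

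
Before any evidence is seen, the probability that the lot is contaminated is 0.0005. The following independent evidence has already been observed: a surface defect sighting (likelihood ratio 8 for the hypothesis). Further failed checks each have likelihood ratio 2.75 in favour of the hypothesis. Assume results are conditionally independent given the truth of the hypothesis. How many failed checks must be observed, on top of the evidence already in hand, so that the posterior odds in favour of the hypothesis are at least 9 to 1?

8

Prior odds = 0.0005/0.9995 = 1/1999.
Bayes factor of the evidence already in hand = 8.
Odds after that evidence = (1/1999) × 8 = 8/1999.
Target odds = 9.
Need 2.75ⁿ ≥ 9 ÷ (8/1999) = 2248.875.
2.75⁷ = 19487171/16384 falls short of 2248.875 but 2.75⁸ = 214358881/65536 reaches it, so n = 8.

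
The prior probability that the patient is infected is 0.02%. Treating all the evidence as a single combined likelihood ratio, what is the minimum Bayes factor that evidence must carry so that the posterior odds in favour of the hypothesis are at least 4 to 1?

19996

Prior odds = 0.0002/0.9998 = 1/4999.
Target odds = 4.
Required Bayes factor = 4 ÷ (1/4999) = 19996.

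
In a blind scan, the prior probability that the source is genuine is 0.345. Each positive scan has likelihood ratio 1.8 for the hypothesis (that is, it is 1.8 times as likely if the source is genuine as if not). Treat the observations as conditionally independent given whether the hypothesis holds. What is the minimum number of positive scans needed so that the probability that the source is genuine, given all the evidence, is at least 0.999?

13

Prior odds: 0.345 ÷ 0.655 = 69/131.
Likelihood ratio per positive scan = 1.8.
Target posterior odds = 0.999/0.001 = 999.
Require 1.8ⁿ ≥ 999 ÷ (69/131) = 43623/23.
1.8¹² ≈1156.83 falls short of 43623/23 but 1.8¹³ ≈2082.3 reaches it, so n = 13.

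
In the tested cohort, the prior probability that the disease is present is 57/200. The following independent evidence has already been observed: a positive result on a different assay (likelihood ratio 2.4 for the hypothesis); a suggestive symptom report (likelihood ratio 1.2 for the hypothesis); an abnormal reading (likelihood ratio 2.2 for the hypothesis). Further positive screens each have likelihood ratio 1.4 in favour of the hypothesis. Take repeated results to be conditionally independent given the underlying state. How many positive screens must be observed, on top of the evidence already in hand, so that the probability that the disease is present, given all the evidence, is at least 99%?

11

Prior odds = 0.285/0.715 = 57/143.
Combined Bayes factor of the evidence already in hand = 2.4 × 1.2 × 2.2 = 6.336.
Odds after that evidence = (57/143) × 6.336 = 4104/1625.
Target odds = 0.99/0.01 = 99.
Need 1.4ⁿ ≥ 99 ÷ (4104/1625) = 17875/456.
1.4¹⁰ = 282475249/9765625 falls short of 17875/456 but 1.4¹¹ ≈40.4957 reaches it, so n = 11.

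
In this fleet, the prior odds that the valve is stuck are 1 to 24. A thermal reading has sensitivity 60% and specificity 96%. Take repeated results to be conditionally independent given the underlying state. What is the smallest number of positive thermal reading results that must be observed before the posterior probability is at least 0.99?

3

Prior odds = 1/24.
False-positive rate = 1 − 0.96 = 0.04; likelihood ratio of a positive = 0.6/0.04 = 15.
Target posterior odds = 0.99/0.01 = 99.
Require 15ⁿ ≥ 99 ÷ (1/24) = 2376.
15² = 225 falls short of 2376 but 15³ = 3375 reaches it, so n = 3.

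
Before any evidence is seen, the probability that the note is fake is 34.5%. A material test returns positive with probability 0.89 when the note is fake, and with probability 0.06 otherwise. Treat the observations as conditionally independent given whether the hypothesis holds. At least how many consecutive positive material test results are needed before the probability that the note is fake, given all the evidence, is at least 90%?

2

Prior odds = 0.345/0.655 = 69/131.
Likelihood ratio of a positive result = 0.89/0.06 = 89/6.
Target odds: 0.9 ÷ 0.1 = 9.
Need (69/131) × (89/6)ⁿ ≥ 9, i.e. (89/6)ⁿ ≥ 393/23.
(89/6)¹ = 89/6 falls short of 393/23 but (89/6)² = 7921/36 reaches it, so n = 2.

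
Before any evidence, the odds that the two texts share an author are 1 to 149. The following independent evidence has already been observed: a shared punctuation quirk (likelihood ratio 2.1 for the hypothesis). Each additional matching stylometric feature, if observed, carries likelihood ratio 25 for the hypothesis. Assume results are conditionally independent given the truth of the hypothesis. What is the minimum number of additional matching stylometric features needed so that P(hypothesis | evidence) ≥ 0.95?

Prior odds = 1/149.
Bayes factor of the evidence already in hand = 2.1.
Odds after that evidence = (1/149) × 2.1 = 21/1490.
Target odds = 0.95/0.05 = 19.
Need 25ⁿ ≥ 19 ÷ (21/1490) = 28310/21.
25² = 625 falls short of 28310/21 but 25³ = 15625 reaches it, so n = 3.

3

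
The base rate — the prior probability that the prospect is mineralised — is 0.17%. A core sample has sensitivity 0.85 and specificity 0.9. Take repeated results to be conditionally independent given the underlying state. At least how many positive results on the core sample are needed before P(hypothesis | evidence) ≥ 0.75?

4

Prior odds = 0.0017/0.9983 = 17/9983.
False-positive rate = 1 − 0.9 = 0.1; likelihood ratio of a positive = 0.85/0.1 = 8.5.
Target odds: 0.75 ÷ 0.25 = 3.
Require 8.5ⁿ ≥ 3 ÷ (17/9983) = 29949/17.
8.5³ = 614.125 falls short of 29949/17 but 8.5⁴ = 5220.0625 reaches it, so n = 4.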